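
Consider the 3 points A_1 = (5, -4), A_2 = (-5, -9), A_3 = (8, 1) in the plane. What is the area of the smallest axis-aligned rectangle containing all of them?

130

x ranges over [-5, 8], width 13.
y ranges over [-9, 1], height 10.
Area = 13 × 10 = 130.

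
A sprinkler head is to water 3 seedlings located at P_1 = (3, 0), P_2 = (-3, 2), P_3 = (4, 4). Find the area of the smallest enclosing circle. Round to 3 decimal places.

41.872

Side lengths²: P_1P_2² = 40, P_1P_3² = 17, P_2P_3² = 53.
Since P_2P_3² = 53 < 40 + 17 = 57, the triangle is acute, so the smallest enclosing circle is the circumcircle.
Circumcentre = (15/26, 71/26), r² = 4505/338.
Area = π·r² = π·4505/338 ≈ 41.872.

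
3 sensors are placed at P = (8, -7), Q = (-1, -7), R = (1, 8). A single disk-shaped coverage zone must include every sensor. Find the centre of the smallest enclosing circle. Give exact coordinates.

Side lengths²: PQ² = 81, PR² = 274, QR² = 229.
Since PR² = 274 < 229 + 81 = 310, the triangle is acute, so the smallest enclosing circle is the circumcircle.
Circumcentre = (3.5, 1/30), r² = 31373/450.
Centre = (3.5, 1/30).

(3.5, 1/30)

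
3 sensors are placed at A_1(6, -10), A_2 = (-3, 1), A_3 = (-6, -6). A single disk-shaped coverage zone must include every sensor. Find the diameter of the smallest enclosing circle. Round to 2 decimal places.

Side lengths²: A_1A_2² = 202, A_1A_3² = 160, A_2A_3² = 58.
Since A_1A_2² = 202 < 160 + 58 = 218, the triangle is acute, so the smallest enclosing circle is the circumcircle.
Circumcentre = (25/24, -4.875), r² = 14645/288.
Diameter = 2r = 2√(14645/288) ≈ 14.26.

14.26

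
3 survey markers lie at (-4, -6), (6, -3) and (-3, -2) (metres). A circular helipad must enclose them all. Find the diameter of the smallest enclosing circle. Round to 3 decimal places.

10.440

Call the three points A, B, C in the order given.
Side lengths²: AB² = 109, AC² = 17, BC² = 82.
Since AB² = 109 ≥ 82 + 17 = 99, the angle opposite AB is not acute, so the smallest enclosing circle has AB as diameter.
Centre = midpoint of AB = (1, -4.5), r² = 109/4 = 27.25.
Diameter = 2r = 2√(27.25) ≈ 10.440.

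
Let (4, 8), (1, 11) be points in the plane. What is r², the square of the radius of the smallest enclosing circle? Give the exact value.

4.5

The smallest circle enclosing two points has them as diameter endpoints.
Centre = midpoint = (2.5, 9.5); r² = |(4, 8)−(1, 11)|²/4 = 18/4 = 4.5.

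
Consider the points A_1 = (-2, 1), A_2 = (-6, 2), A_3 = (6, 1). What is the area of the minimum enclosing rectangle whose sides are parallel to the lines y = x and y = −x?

In coordinates u = x + y, v = x − y the rectangle is axis-aligned; the map (x,y)→(u,v) scales areas by 2.
u-values: -1, -4, 7; range = 7 − (-4) = 11.
v-values: -3, -8, 5; range = 5 − (-8) = 13.
Area = (11 × 13) / 2 = 71.5.

71.5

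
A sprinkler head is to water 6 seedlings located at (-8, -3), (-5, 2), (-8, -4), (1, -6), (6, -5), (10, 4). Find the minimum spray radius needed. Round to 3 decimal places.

A smallest enclosing disk is always determined by at most three of the input points on its boundary.
The farthest pair is (-8, -4)–(10, 4) with squared distance 388. The circle on this segment as diameter has centre (1, 0) and r² = 388/4 = 97.
Check (-8, -3): distance² to centre = 90 ≤ 97, so it lies inside.
All remaining points lie in this disk, and no smaller disk contains both endpoints, so this is the minimum enclosing circle.
r = √97 ≈ 9.849.

9.849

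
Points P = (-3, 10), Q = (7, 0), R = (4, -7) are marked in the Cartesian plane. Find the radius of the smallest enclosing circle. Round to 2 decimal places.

Side lengths²: PQ² = 200, PR² = 338, QR² = 58.
Since PR² = 338 ≥ 200 + 58 = 258, the angle opposite PR is not acute, so the smallest enclosing circle has PR as diameter.
Centre = midpoint of PR = (0.5, 1.5), r² = 338/4 = 84.5.
r = √(84.5) ≈ 9.19.

9.19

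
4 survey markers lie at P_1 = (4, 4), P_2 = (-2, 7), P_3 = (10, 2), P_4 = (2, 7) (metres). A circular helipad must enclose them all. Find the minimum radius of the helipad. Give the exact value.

A smallest enclosing disk is always determined by at most three of the input points on its boundary.
The farthest pair is P_2–P_3 with squared distance 169. The circle on this segment as diameter has centre (4, 4.5) and r² = 169/4 = 42.25.
Check P_1: distance² to centre = 0.25 ≤ 42.25, so it lies inside.
All remaining points lie in this disk, and no smaller disk contains both endpoints, so this is the minimum enclosing circle.
r = √(42.25) = 6.5.

6.5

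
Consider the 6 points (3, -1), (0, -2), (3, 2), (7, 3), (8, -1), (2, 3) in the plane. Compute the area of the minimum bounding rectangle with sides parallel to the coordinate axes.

40

x ranges over [0, 8], width 8.
y ranges over [-2, 3], height 5.
Area = 8 × 5 = 40.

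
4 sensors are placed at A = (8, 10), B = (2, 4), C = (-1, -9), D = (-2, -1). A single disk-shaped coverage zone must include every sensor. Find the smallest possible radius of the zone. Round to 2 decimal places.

A smallest enclosing disk is always determined by at most three of the input points on its boundary.
The farthest pair is A–C with squared distance 442. The circle on this segment as diameter has centre (3.5, 0.5) and r² = 442/4 = 110.5.
Check B: distance² to centre = 14.5 ≤ 110.5, so it lies inside.
All remaining points lie in this disk, and no smaller disk contains both endpoints, so this is the minimum enclosing circle.
r = √(110.5) ≈ 10.51.

10.51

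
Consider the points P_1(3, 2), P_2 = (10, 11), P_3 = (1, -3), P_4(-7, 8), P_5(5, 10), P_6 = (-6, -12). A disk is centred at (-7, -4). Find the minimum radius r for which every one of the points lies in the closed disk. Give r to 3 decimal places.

22.672

The required radius is the distance from (-7, -4) to the farthest point.
Squared distances: 136, 514, 65, 144, 340, 65.
Maximum is 514, attained at P_2.
r = √514 ≈ 22.672.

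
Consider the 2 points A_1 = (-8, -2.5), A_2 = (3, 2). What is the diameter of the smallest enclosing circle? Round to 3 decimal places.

The smallest circle enclosing two points has them as diameter endpoints.
Centre = midpoint = (-2.5, -0.25); r² = |A_1A_2|²/4 = 141.25/4 = 35.3125.
Diameter = 2r = 2√(35.3125) ≈ 11.885.

11.885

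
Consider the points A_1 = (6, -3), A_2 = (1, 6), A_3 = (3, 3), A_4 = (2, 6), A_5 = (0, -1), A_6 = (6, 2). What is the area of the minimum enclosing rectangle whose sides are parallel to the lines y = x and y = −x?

63

In coordinates u = x + y, v = x − y the rectangle is axis-aligned; the map (x,y)→(u,v) scales areas by 2.
u-values: 3, 7, 6, 8, -1, 8; range = 8 − (-1) = 9.
v-values: 9, -5, 0, -4, 1, 4; range = 9 − (-5) = 14.
Area = (9 × 14) / 2 = 63.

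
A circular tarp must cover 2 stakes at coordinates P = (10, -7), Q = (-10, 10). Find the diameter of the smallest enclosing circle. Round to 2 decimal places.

The smallest circle enclosing two points has them as diameter endpoints.
Centre = midpoint = (0, 1.5); r² = |PQ|²/4 = 689/4 = 172.25.
Diameter = 2r = 2√(172.25) ≈ 26.25.

26.25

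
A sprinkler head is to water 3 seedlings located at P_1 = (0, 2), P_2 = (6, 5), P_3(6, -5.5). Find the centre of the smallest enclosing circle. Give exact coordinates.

Side lengths²: P_1P_2² = 45, P_1P_3² = 92.25, P_2P_3² = 110.25.
Since P_2P_3² = 110.25 < 92.25 + 45 = 137.25, the triangle is acute, so the smallest enclosing circle is the circumcircle.
Circumcentre = (4.875, -0.25), r² = 28.828125.
Centre = (4.875, -0.25).

(4.875, -0.25)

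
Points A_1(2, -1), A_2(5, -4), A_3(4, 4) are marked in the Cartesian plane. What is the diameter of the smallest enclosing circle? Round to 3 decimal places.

Side lengths²: A_1A_2² = 18, A_1A_3² = 29, A_2A_3² = 65.
Since A_2A_3² = 65 ≥ 29 + 18 = 47, the angle opposite A_2A_3 is not acute, so the smallest enclosing circle has A_2A_3 as diameter.
Centre = midpoint of A_2A_3 = (4.5, 0), r² = 65/4 = 16.25.
Diameter = 2r = 2√(16.25) ≈ 8.062.

8.062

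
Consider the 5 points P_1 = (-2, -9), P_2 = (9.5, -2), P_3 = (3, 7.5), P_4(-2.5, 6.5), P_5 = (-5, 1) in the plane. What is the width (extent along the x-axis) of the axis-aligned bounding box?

14.5

max x = 9.5, min x = -5, so width = 14.5.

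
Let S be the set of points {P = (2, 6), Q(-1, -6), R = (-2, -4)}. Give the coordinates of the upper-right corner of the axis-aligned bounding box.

x-range [-2, 2], y-range [-6, 6].
The upper-right corner is (2, 6).

(2, 6)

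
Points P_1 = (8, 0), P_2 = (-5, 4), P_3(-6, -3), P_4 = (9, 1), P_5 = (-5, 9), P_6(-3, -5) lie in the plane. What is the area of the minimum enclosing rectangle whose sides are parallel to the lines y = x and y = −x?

209

In coordinates u = x + y, v = x − y the rectangle is axis-aligned; the map (x,y)→(u,v) scales areas by 2.
u-values: 8, -1, -9, 10, 4, -8; range = 10 − (-9) = 19.
v-values: 8, -9, -3, 8, -14, 2; range = 8 − (-14) = 22.
Area = (19 × 22) / 2 = 209.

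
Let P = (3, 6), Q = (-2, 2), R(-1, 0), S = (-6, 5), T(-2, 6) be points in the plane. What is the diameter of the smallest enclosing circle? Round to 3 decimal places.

The minimum enclosing circle is determined by three boundary points: P, R, S.
Their circumcentre is (-1.4, 4.6) with r² = 21.32.
The farthest remaining point Q is at distance² 7.12 ≤ 21.32.
Diameter = 2r = 2√(21.32) ≈ 9.235.

9.235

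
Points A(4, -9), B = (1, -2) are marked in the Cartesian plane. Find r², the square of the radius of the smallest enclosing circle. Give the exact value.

The smallest circle enclosing two points has them as diameter endpoints.
Centre = midpoint = (2.5, -5.5); r² = |AB|²/4 = 58/4 = 14.5.

14.5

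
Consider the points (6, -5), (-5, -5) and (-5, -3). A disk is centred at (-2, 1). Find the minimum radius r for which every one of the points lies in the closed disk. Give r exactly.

The required radius is the distance from (-2, 1) to the farthest point.
Squared distances: 100, 45, 25.
Maximum is 100, attained at (6, -5).
r = √100 = 10.

10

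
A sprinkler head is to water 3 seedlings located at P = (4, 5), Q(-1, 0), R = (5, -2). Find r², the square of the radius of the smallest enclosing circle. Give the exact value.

Side lengths²: PQ² = 50, PR² = 50, QR² = 40.
Since PR² = 50 < 50 + 40 = 90, the triangle is acute, so the smallest enclosing circle is the circumcircle.
Circumcentre = (2.75, 1.25), r² = 15.625.

15.625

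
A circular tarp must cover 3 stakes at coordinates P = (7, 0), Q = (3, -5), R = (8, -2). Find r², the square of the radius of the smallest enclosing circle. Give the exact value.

10.25

Side lengths²: PQ² = 41, PR² = 5, QR² = 34.
Since PQ² = 41 ≥ 34 + 5 = 39, the angle opposite PQ is not acute, so the smallest enclosing circle has PQ as diameter.
Centre = midpoint of PQ = (5, -2.5), r² = 41/4 = 10.25.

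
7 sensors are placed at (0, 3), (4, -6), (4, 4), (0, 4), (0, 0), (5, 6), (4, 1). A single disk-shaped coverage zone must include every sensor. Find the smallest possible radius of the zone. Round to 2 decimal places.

6.02

By Welzl's lemma the MEC is supported by two points (diametrically opposite) or three points (on a circumcircle).
The farthest pair is (4, -6)–(5, 6) with squared distance 145. The circle on this segment as diameter has centre (4.5, 0) and r² = 145/4 = 36.25.
Check (0, 3): distance² to centre = 29.25 ≤ 36.25, so it lies inside.
All remaining points lie in this disk, and no smaller disk contains both endpoints, so this is the minimum enclosing circle.
r = √(36.25) ≈ 6.02.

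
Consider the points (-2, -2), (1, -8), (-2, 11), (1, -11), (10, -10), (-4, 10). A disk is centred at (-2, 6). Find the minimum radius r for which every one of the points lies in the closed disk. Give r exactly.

The required radius is the distance from (-2, 6) to the farthest point.
Squared distances: 64, 205, 25, 298, 400, 20.
Maximum is 400, attained at (10, -10).
r = √400 = 20.

20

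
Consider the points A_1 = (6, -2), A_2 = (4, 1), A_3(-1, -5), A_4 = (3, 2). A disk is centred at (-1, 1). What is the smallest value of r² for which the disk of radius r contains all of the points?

58

The required radius is the distance from (-1, 1) to the farthest point.
Squared distances: 58, 25, 36, 17.
Maximum is 58, attained at A_1.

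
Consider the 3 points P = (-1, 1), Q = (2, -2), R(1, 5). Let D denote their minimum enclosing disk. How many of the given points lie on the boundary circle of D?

2

Side lengths²: PQ² = 18, PR² = 20, QR² = 50.
Since QR² = 50 ≥ 20 + 18 = 38, the angle opposite QR is not acute, so the smallest enclosing circle has QR as diameter.
Centre = midpoint of QR = (1.5, 1.5), r² = 50/4 = 12.5.
The points at distance exactly r from the centre are Q, R — 2 points.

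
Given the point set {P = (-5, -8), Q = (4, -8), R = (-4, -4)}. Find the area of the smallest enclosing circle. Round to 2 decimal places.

66.76

Side lengths²: PQ² = 81, PR² = 17, QR² = 80.
Since PQ² = 81 < 80 + 17 = 97, the triangle is acute, so the smallest enclosing circle is the circumcircle.
Circumcentre = (-0.5, -7), r² = 21.25.
Area = π·r² = π·21.25 ≈ 66.76.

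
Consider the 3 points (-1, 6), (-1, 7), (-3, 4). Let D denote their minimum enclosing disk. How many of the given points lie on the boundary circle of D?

Call the three points A, B, C in the order given.
Side lengths²: AB² = 1, AC² = 8, BC² = 13.
Since BC² = 13 ≥ 8 + 1 = 9, the angle opposite BC is not acute, so the smallest enclosing circle has BC as diameter.
Centre = midpoint of BC = (-2, 5.5), r² = 13/4 = 3.25.
The points at distance exactly r from the centre are (-1, 7), (-3, 4) — 2 points.

2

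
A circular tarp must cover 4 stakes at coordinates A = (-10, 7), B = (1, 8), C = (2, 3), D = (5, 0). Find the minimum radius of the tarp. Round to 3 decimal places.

8.276

The minimum enclosing circle of a finite set is fixed by two of the points (as a diameter) or three (as a circumcircle).
The farthest pair is A–D with squared distance 274. The circle on this segment as diameter has centre (-2.5, 3.5) and r² = 274/4 = 68.5.
Check B: distance² to centre = 32.5 ≤ 68.5, so it lies inside.
All remaining points lie in this disk, and no smaller disk contains both endpoints, so this is the minimum enclosing circle.
r = √(68.5) ≈ 8.276.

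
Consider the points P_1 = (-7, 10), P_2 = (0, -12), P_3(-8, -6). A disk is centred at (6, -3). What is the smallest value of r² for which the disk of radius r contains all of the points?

338

The required radius is the distance from (6, -3) to the farthest point.
Squared distances: 338, 117, 205.
Maximum is 338, attained at P_1.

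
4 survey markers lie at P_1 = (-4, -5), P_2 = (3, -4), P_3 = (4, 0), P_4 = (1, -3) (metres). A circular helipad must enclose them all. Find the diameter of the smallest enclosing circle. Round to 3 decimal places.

9.434

The minimum enclosing circle of a finite set is fixed by two of the points (as a diameter) or three (as a circumcircle).
The farthest pair is P_1–P_3 with squared distance 89. The circle on this segment as diameter has centre (0, -2.5) and r² = 89/4 = 22.25.
Check P_2: distance² to centre = 11.25 ≤ 22.25, so it lies inside.
All remaining points lie in this disk, and no smaller disk contains both endpoints, so this is the minimum enclosing circle.
Diameter = 2r = 2√(22.25) ≈ 9.434.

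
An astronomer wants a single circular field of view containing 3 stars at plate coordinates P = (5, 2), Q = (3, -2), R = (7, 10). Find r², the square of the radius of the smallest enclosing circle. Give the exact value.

40

Side lengths²: PQ² = 20, PR² = 68, QR² = 160.
Since QR² = 160 ≥ 68 + 20 = 88, the angle opposite QR is not acute, so the smallest enclosing circle has QR as diameter.
Centre = midpoint of QR = (5, 4), r² = 160/4 = 40.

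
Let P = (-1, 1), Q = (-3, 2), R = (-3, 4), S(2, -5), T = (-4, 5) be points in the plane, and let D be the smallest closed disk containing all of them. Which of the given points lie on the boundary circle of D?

S, T

The farthest pair is S–T with squared distance 136. The circle on this segment as diameter has centre (-1, 0) and r² = 136/4 = 34.
Check P: distance² to centre = 1 ≤ 34, so it lies inside.
All remaining points lie in this disk, and no smaller disk contains both endpoints, so this is the minimum enclosing circle.
The points at distance exactly r from the centre are S, T — 2 points.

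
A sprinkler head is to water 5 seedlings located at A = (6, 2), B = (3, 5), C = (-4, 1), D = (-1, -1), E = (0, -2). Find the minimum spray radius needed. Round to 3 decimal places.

5.025

A smallest enclosing disk is always determined by at most three of the input points on its boundary.
The farthest pair is A–C with squared distance 101. The circle on this segment as diameter has centre (1, 1.5) and r² = 101/4 = 25.25.
Check B: distance² to centre = 16.25 ≤ 25.25, so it lies inside.
All remaining points lie in this disk, and no smaller disk contains both endpoints, so this is the minimum enclosing circle.
r = √(25.25) ≈ 5.025.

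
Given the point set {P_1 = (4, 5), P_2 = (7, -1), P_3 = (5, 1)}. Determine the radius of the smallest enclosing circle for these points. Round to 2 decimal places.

3.35

Side lengths²: P_1P_2² = 45, P_1P_3² = 17, P_2P_3² = 8.
Since P_1P_2² = 45 ≥ 17 + 8 = 25, the angle opposite P_1P_2 is not acute, so the smallest enclosing circle has P_1P_2 as diameter.
Centre = midpoint of P_1P_2 = (5.5, 2), r² = 45/4 = 11.25.
r = √(11.25) ≈ 3.35.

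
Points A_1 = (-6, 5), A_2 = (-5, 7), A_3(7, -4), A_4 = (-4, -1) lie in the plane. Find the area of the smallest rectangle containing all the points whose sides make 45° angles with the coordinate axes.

92

In coordinates u = x + y, v = x − y the rectangle is axis-aligned; the map (x,y)→(u,v) scales areas by 2.
u-values: -1, 2, 3, -5; range = 3 − (-5) = 8.
v-values: -11, -12, 11, -3; range = 11 − (-12) = 23.
Area = (8 × 23) / 2 = 92.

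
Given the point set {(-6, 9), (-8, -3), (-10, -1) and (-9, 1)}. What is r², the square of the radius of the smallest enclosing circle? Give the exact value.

37

By Welzl's lemma the MEC is supported by two points (diametrically opposite) or three points (on a circumcircle).
The farthest pair is (-6, 9)–(-8, -3) with squared distance 148. The circle on this segment as diameter has centre (-7, 3) and r² = 148/4 = 37.
Check (-10, -1): distance² to centre = 25 ≤ 37, so it lies inside.
All remaining points lie in this disk, and no smaller disk contains both endpoints, so this is the minimum enclosing circle.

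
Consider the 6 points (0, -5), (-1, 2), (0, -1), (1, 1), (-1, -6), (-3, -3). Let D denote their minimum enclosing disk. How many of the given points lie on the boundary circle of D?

2

By Welzl's lemma the MEC is supported by two points (diametrically opposite) or three points (on a circumcircle).
The farthest pair is (-1, 2)–(-1, -6) with squared distance 64. The circle on this segment as diameter has centre (-1, -2) and r² = 64/4 = 16.
Check (0, -5): distance² to centre = 10 ≤ 16, so it lies inside.
All remaining points lie in this disk, and no smaller disk contains both endpoints, so this is the minimum enclosing circle.
The points at distance exactly r from the centre are (-1, 2), (-1, -6) — 2 points.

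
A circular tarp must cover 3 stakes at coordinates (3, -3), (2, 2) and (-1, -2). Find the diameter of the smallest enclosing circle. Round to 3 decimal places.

5.533

Call the three points A, B, C in the order given.
Side lengths²: AB² = 26, AC² = 17, BC² = 25.
Since AB² = 26 < 25 + 17 = 42, the triangle is acute, so the smallest enclosing circle is the circumcircle.
Circumcentre = (55/38, -27/38), r² = 5525/722.
Diameter = 2r = 2√(5525/722) ≈ 5.533.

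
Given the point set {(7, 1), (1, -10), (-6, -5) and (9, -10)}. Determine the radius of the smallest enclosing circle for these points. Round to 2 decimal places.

8.16

A smallest enclosing disk is always determined by at most three of the input points on its boundary.
The minimum enclosing circle is determined by three boundary points: (7, 1), (-6, -5), (9, -10).
Their circumcentre is (133/62, -345/62) with r² = 128125/1922.
The farthest remaining point (1, -10) is at distance² 40333/1922 ≤ 128125/1922.
r = √(128125/1922) ≈ 8.16.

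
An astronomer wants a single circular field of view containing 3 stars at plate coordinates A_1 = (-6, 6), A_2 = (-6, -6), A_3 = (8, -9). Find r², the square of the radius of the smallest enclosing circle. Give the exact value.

Side lengths²: A_1A_2² = 144, A_1A_3² = 421, A_2A_3² = 205.
Since A_1A_3² = 421 ≥ 205 + 144 = 349, the angle opposite A_1A_3 is not acute, so the smallest enclosing circle has A_1A_3 as diameter.
Centre = midpoint of A_1A_3 = (1, -1.5), r² = 421/4 = 105.25.

105.25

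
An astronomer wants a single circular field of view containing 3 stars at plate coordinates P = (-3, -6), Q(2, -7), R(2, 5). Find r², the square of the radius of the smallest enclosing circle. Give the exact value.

Side lengths²: PQ² = 26, PR² = 146, QR² = 144.
Since PR² = 146 < 144 + 26 = 170, the triangle is acute, so the smallest enclosing circle is the circumcircle.
Circumcentre = (0.6, -1), r² = 37.96.

37.96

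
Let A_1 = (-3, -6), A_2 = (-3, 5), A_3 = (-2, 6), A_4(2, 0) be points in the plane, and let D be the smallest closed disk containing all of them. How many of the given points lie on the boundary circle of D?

A smallest enclosing disk is always determined by at most three of the input points on its boundary.
The farthest pair is A_1–A_3 with squared distance 145. The circle on this segment as diameter has centre (-2.5, 0) and r² = 145/4 = 36.25.
Check A_2: distance² to centre = 25.25 ≤ 36.25, so it lies inside.
All remaining points lie in this disk, and no smaller disk contains both endpoints, so this is the minimum enclosing circle.
The points at distance exactly r from the centre are A_1, A_3 — 2 points.

2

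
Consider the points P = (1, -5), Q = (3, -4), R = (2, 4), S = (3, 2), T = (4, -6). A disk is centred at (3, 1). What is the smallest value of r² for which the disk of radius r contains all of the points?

50

The required radius is the distance from (3, 1) to the farthest point.
Squared distances: 40, 25, 10, 1, 50.
Maximum is 50, attained at T.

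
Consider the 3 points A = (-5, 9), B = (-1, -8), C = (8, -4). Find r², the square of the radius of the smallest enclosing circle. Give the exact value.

Side lengths²: AB² = 305, AC² = 338, BC² = 97.
Since AC² = 338 < 305 + 97 = 402, the triangle is acute, so the smallest enclosing circle is the circumcircle.
Circumcentre = (7/26, 33/26), r² = 29585/338.

29585/338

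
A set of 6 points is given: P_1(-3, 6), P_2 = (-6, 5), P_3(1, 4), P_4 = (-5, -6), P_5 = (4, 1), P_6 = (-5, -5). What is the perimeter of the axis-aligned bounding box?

44

Width = max x − min x = 4 − (-6) = 10.
Height = max y − min y = 6 − (-6) = 12.
Perimeter = 2(10 + 12) = 44.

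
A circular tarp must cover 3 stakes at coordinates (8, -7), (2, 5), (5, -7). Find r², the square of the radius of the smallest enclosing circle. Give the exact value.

45

Call the three points A, B, C in the order given.
Side lengths²: AB² = 180, AC² = 9, BC² = 153.
Since AB² = 180 ≥ 153 + 9 = 162, the angle opposite AB is not acute, so the smallest enclosing circle has AB as diameter.
Centre = midpoint of AB = (5, -1), r² = 180/4 = 45.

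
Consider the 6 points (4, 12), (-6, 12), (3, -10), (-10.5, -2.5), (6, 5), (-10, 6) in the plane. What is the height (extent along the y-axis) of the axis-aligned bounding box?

22

max y = 12, min y = -10, so height = 22.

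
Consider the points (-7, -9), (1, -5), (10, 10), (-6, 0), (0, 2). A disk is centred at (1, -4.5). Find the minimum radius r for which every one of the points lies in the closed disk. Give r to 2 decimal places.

The required radius is the distance from (1, -4.5) to the farthest point.
Squared distances: 84.25, 0.25, 291.25, 69.25, 43.25.
Maximum is 291.25, attained at (10, 10).
r = √(291.25) ≈ 17.07.

17.07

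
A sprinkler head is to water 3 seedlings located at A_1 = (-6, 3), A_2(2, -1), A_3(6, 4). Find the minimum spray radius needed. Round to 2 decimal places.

Side lengths²: A_1A_2² = 80, A_1A_3² = 145, A_2A_3² = 41.
Since A_1A_3² = 145 ≥ 80 + 41 = 121, the angle opposite A_1A_3 is not acute, so the smallest enclosing circle has A_1A_3 as diameter.
Centre = midpoint of A_1A_3 = (0, 3.5), r² = 145/4 = 36.25.
r = √(36.25) ≈ 6.02.

6.02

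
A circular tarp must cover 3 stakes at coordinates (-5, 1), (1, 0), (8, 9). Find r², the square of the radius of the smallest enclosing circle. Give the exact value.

Call the three points A, B, C in the order given.
Side lengths²: AB² = 37, AC² = 233, BC² = 130.
Since AC² = 233 ≥ 130 + 37 = 167, the angle opposite AC is not acute, so the smallest enclosing circle has AC as diameter.
Centre = midpoint of AC = (1.5, 5), r² = 233/4 = 58.25.

58.25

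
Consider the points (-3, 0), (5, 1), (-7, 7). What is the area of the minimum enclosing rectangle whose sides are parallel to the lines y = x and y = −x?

In coordinates u = x + y, v = x − y the rectangle is axis-aligned; the map (x,y)→(u,v) scales areas by 2.
u-values: -3, 6, 0; range = 6 − (-3) = 9.
v-values: -3, 4, -14; range = 4 − (-14) = 18.
Area = (9 × 18) / 2 = 81.

81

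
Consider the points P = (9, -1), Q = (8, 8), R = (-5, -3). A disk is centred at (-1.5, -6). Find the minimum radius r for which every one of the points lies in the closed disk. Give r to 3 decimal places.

The required radius is the distance from (-1.5, -6) to the farthest point.
Squared distances: 135.25, 286.25, 21.25.
Maximum is 286.25, attained at Q.
r = √(286.25) ≈ 16.919.

16.919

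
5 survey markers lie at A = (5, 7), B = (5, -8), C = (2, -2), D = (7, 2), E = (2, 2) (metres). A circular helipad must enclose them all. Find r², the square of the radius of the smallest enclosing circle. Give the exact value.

56.25

A smallest enclosing disk is always determined by at most three of the input points on its boundary.
The farthest pair is A–B with squared distance 225. The circle on this segment as diameter has centre (5, -0.5) and r² = 225/4 = 56.25.
Check C: distance² to centre = 11.25 ≤ 56.25, so it lies inside.
All remaining points lie in this disk, and no smaller disk contains both endpoints, so this is the minimum enclosing circle.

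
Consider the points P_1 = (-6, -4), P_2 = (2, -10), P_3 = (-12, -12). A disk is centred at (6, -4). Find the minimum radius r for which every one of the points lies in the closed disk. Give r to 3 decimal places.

19.698

The required radius is the distance from (6, -4) to the farthest point.
Squared distances: 144, 52, 388.
Maximum is 388, attained at P_3.
r = √388 ≈ 19.698.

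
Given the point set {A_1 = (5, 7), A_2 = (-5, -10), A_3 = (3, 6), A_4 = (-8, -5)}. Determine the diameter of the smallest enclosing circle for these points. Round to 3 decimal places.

19.723

The farthest pair is A_1–A_2 with squared distance 389. The circle on this segment as diameter has centre (0, -1.5) and r² = 389/4 = 97.25.
Check A_3: distance² to centre = 65.25 ≤ 97.25, so it lies inside.
All remaining points lie in this disk, and no smaller disk contains both endpoints, so this is the minimum enclosing circle.
Diameter = 2r = 2√(97.25) ≈ 19.723.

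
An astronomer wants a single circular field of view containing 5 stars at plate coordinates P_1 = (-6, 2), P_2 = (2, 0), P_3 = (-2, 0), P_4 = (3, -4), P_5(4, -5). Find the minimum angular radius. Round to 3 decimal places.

A smallest enclosing disk is always determined by at most three of the input points on its boundary.
The farthest pair is P_1–P_5 with squared distance 149. The circle on this segment as diameter has centre (-1, -1.5) and r² = 149/4 = 37.25.
Check P_2: distance² to centre = 11.25 ≤ 37.25, so it lies inside.
All remaining points lie in this disk, and no smaller disk contains both endpoints, so this is the minimum enclosing circle.
r = √(37.25) ≈ 6.103.

6.103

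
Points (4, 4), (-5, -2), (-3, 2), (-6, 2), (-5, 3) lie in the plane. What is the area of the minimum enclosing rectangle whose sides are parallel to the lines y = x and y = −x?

60

In coordinates u = x + y, v = x − y the rectangle is axis-aligned; the map (x,y)→(u,v) scales areas by 2.
u-values: 8, -7, -1, -4, -2; range = 8 − (-7) = 15.
v-values: 0, -3, -5, -8, -8; range = 0 − (-8) = 8.
Area = (15 × 8) / 2 = 60.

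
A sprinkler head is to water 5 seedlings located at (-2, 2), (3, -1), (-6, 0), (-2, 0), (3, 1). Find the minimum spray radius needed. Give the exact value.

The minimum enclosing circle of a finite set is fixed by two of the points (as a diameter) or three (as a circumcircle).
The minimum enclosing circle is determined by three boundary points: (3, -1), (-6, 0), (3, 1).
Their circumcentre is (-13/9, 0) with r² = 1681/81.
The farthest remaining point (-2, 2) is at distance² 349/81 ≤ 1681/81.
r = √(1681/81) = 41/9.

41/9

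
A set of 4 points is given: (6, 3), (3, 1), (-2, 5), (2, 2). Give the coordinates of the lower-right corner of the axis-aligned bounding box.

(6, 1)

x-range [-2, 6], y-range [1, 5].
The lower-right corner is (6, 1).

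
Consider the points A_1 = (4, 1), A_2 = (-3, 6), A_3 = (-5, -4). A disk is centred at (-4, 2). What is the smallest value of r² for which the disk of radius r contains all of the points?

The required radius is the distance from (-4, 2) to the farthest point.
Squared distances: 65, 17, 37.
Maximum is 65, attained at A_1.

65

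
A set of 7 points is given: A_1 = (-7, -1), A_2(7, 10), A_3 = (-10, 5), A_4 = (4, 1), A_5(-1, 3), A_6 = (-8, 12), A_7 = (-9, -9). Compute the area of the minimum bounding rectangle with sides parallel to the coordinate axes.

357

x ranges over [-10, 7], width 17.
y ranges over [-9, 12], height 21.
Area = 17 × 21 = 357.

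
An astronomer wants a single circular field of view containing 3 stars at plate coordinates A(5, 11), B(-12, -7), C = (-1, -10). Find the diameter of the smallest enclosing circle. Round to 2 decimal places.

24.76

Side lengths²: AB² = 613, AC² = 477, BC² = 130.
Since AB² = 613 ≥ 477 + 130 = 607, the angle opposite AB is not acute, so the smallest enclosing circle has AB as diameter.
Centre = midpoint of AB = (-3.5, 2), r² = 613/4 = 153.25.
Diameter = 2r = 2√(153.25) ≈ 24.76.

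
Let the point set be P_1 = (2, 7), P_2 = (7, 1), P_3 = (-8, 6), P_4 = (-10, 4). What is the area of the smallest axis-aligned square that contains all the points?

The bounding box has width 17 and height 6.
An axis-aligned square enclosing the set must have side ≥ max(width, height).
So the minimum side is max(17, 6) = 17.
Area = 17² = 289.

289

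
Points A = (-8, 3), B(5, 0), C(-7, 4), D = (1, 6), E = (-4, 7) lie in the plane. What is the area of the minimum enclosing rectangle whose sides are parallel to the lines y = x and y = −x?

In coordinates u = x + y, v = x − y the rectangle is axis-aligned; the map (x,y)→(u,v) scales areas by 2.
u-values: -5, 5, -3, 7, 3; range = 7 − (-5) = 12.
v-values: -11, 5, -11, -5, -11; range = 5 − (-11) = 16.
Area = (12 × 16) / 2 = 96.

96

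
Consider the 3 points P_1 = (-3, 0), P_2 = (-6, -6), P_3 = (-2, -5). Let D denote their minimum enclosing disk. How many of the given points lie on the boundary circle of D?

Side lengths²: P_1P_2² = 45, P_1P_3² = 26, P_2P_3² = 17.
Since P_1P_2² = 45 ≥ 26 + 17 = 43, the angle opposite P_1P_2 is not acute, so the smallest enclosing circle has P_1P_2 as diameter.
Centre = midpoint of P_1P_2 = (-4.5, -3), r² = 45/4 = 11.25.
The points at distance exactly r from the centre are P_1, P_2 — 2 points.

2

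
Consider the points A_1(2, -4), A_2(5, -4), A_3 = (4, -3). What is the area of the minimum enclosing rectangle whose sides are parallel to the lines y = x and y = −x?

4.5

In coordinates u = x + y, v = x − y the rectangle is axis-aligned; the map (x,y)→(u,v) scales areas by 2.
u-values: -2, 1, 1; range = 1 − (-2) = 3.
v-values: 6, 9, 7; range = 9 − 6 = 3.
Area = (3 × 3) / 2 = 4.5.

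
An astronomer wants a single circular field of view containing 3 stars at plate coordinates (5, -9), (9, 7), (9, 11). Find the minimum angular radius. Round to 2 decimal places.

10.20

Call the three points A, B, C in the order given.
Side lengths²: AB² = 272, AC² = 416, BC² = 16.
Since AC² = 416 ≥ 272 + 16 = 288, the angle opposite AC is not acute, so the smallest enclosing circle has AC as diameter.
Centre = midpoint of AC = (7, 1), r² = 416/4 = 104.
r = √104 ≈ 10.20.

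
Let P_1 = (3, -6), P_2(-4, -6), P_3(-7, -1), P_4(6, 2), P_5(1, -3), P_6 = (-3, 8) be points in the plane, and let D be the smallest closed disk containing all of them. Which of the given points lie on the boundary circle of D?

P_1, P_2, P_6

A smallest enclosing disk is always determined by at most three of the input points on its boundary.
The minimum enclosing circle is determined by three boundary points: P_1, P_2, P_6.
Their circumcentre is (-0.5, 11/14) with r² = 5713/98.
The farthest remaining point P_3 is at distance² 4453/98 ≤ 5713/98.
The points at distance exactly r from the centre are P_1, P_2, P_6 — 3 points.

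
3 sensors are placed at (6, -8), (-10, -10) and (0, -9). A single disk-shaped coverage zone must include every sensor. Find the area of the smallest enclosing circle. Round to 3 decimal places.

Call the three points A, B, C in the order given.
Side lengths²: AB² = 260, AC² = 37, BC² = 101.
Since AB² = 260 ≥ 101 + 37 = 138, the angle opposite AB is not acute, so the smallest enclosing circle has AB as diameter.
Centre = midpoint of AB = (-2, -9), r² = 260/4 = 65.
Area = π·r² = π·65 ≈ 204.204.

204.204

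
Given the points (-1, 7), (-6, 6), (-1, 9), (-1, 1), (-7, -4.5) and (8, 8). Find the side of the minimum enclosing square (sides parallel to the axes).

The bounding box has width 15 and height 13.5.
An axis-aligned square enclosing the set must have side ≥ max(width, height).
So the minimum side is max(15, 13.5) = 15.

15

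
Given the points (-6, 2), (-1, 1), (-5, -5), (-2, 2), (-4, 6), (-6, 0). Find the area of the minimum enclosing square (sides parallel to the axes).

121

The bounding box has width 5 and height 11.
An axis-aligned square enclosing the set must have side ≥ max(width, height).
So the minimum side is max(5, 11) = 11.
Area = 11² = 121.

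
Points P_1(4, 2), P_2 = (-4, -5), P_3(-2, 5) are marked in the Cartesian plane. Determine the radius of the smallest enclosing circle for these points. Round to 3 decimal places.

5.509

Side lengths²: P_1P_2² = 113, P_1P_3² = 45, P_2P_3² = 104.
Since P_1P_2² = 113 < 104 + 45 = 149, the triangle is acute, so the smallest enclosing circle is the circumcircle.
Circumcentre = (-21/22, -9/22), r² = 7345/242.
r = √(7345/242) ≈ 5.509.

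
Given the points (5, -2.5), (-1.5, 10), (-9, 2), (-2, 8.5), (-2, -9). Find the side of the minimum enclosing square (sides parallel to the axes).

The bounding box has width 14 and height 19.
An axis-aligned square enclosing the set must have side ≥ max(width, height).
So the minimum side is max(14, 19) = 19.

19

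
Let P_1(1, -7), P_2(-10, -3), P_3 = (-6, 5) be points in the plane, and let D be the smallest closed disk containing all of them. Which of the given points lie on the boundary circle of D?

P_1, P_2, P_3

Side lengths²: P_1P_2² = 137, P_1P_3² = 193, P_2P_3² = 80.
Since P_1P_3² = 193 < 137 + 80 = 217, the triangle is acute, so the smallest enclosing circle is the circumcircle.
Circumcentre = (-83/26, -73/52), r² = 132205/2704.
The points at distance exactly r from the centre are P_1, P_2, P_3 — 3 points.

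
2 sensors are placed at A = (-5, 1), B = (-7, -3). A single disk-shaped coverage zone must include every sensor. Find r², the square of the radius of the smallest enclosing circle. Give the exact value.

The smallest circle enclosing two points has them as diameter endpoints.
Centre = midpoint = (-6, -1); r² = |AB|²/4 = 20/4 = 5.

5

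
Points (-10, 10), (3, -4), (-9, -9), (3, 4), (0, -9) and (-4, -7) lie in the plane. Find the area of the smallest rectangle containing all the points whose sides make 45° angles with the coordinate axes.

362.5

In coordinates u = x + y, v = x − y the rectangle is axis-aligned; the map (x,y)→(u,v) scales areas by 2.
u-values: 0, -1, -18, 7, -9, -11; range = 7 − (-18) = 25.
v-values: -20, 7, 0, -1, 9, 3; range = 9 − (-20) = 29.
Area = (25 × 29) / 2 = 362.5.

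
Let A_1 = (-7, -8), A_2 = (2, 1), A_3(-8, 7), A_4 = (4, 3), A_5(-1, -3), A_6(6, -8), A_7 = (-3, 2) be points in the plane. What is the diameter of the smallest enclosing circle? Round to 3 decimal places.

The minimum enclosing circle of a finite set is fixed by two of the points (as a diameter) or three (as a circumcircle).
The farthest pair is A_3–A_6 with squared distance 421. The circle on this segment as diameter has centre (-1, -0.5) and r² = 421/4 = 105.25.
Check A_1: distance² to centre = 92.25 ≤ 105.25, so it lies inside.
All remaining points lie in this disk, and no smaller disk contains both endpoints, so this is the minimum enclosing circle.
Diameter = 2r = 2√(105.25) ≈ 20.518.

20.518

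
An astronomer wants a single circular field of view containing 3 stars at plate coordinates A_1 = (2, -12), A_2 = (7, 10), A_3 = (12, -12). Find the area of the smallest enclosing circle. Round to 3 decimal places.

420.417

Side lengths²: A_1A_2² = 509, A_1A_3² = 100, A_2A_3² = 509.
Since A_2A_3² = 509 < 509 + 100 = 609, the triangle is acute, so the smallest enclosing circle is the circumcircle.
Circumcentre = (7, -69/44), r² = 259081/1936.
Area = π·r² = π·259081/1936 ≈ 420.417.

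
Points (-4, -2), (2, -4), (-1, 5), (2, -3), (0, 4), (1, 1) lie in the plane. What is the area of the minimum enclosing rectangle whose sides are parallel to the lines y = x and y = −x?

In coordinates u = x + y, v = x − y the rectangle is axis-aligned; the map (x,y)→(u,v) scales areas by 2.
u-values: -6, -2, 4, -1, 4, 2; range = 4 − (-6) = 10.
v-values: -2, 6, -6, 5, -4, 0; range = 6 − (-6) = 12.
Area = (10 × 12) / 2 = 60.

60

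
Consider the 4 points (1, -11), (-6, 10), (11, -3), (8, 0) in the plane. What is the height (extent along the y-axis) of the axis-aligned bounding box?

21

max y = 10, min y = -11, so height = 21.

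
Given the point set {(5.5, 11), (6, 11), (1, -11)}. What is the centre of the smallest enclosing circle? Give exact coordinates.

Call the three points A, B, C in the order given.
Side lengths²: AB² = 0.25, AC² = 504.25, BC² = 509.
Since BC² = 509 ≥ 504.25 + 0.25 = 504.5, the angle opposite BC is not acute, so the smallest enclosing circle has BC as diameter.
Centre = midpoint of BC = (3.5, 0), r² = 509/4 = 127.25.
Centre = (3.5, 0).

(3.5, 0)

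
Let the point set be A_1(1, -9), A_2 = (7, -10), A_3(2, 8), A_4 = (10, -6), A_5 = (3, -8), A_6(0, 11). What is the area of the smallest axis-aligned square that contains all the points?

441

The bounding box has width 10 and height 21.
An axis-aligned square enclosing the set must have side ≥ max(width, height).
So the minimum side is max(10, 21) = 21.
Area = 21² = 441.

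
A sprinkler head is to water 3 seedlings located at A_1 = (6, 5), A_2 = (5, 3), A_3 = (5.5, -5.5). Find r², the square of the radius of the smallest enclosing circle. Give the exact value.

27.625

Side lengths²: A_1A_2² = 5, A_1A_3² = 110.5, A_2A_3² = 72.5.
Since A_1A_3² = 110.5 ≥ 72.5 + 5 = 77.5, the angle opposite A_1A_3 is not acute, so the smallest enclosing circle has A_1A_3 as diameter.
Centre = midpoint of A_1A_3 = (5.75, -0.25), r² = 110.5/4 = 27.625.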